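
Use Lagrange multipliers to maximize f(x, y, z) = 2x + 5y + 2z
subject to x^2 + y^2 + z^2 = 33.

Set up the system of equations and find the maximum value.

Lagrange conditions: 2 = 2*lambda*x, 5 = 2*lambda*y, 2 = 2*lambda*z
So x:2 = y:5 = z:2, i.e. x = 2t, y = 5t, z = 2t
Constraint: t^2*(2^2 + 5^2 + 2^2) = 33
  t^2 * 33 = 33  =>  t = sqrt(1)
Maximum = 2*2t + 5*5t + 2*2t = 33*sqrt(1) = 33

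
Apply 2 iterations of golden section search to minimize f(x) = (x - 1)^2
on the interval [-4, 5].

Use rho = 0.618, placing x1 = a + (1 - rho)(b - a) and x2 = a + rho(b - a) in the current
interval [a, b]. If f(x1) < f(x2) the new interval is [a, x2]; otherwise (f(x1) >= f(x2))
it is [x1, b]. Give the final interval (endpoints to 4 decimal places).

Golden section search for min of f(x) = (x - 1)^2 on [-4, 5].
Each step: x1 = a + (1 - rho)(b - a), x2 = a + rho(b - a); if f(x1) < f(x2) keep [a, x2], otherwise keep [x1, b].
Step 1: [-4.0000, 5.0000], x1=-0.5620 (f=2.4398), x2=1.5620 (f=0.3158); f(x1) > f(x2) => keep [-0.5620, 5.0000]
Step 2: [-0.5620, 5.0000], x1=1.5627 (f=0.3166), x2=2.8753 (f=3.5168); f(x1) < f(x2) => keep [-0.5620, 2.8753]
Final interval: [-0.5620, 2.8753]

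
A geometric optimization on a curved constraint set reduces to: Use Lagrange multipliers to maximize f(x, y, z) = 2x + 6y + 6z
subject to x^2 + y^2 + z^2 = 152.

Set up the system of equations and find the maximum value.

Lagrange conditions: 2 = 2*lambda*x, 6 = 2*lambda*y, 6 = 2*lambda*z
So x:2 = y:6 = z:6, i.e. x = 2t, y = 6t, z = 6t
Constraint: t^2*(2^2 + 6^2 + 6^2) = 152
  t^2 * 76 = 152  =>  t = sqrt(2)
Maximum = 2*2t + 6*6t + 6*6t = 76*sqrt(2) = sqrt(11552)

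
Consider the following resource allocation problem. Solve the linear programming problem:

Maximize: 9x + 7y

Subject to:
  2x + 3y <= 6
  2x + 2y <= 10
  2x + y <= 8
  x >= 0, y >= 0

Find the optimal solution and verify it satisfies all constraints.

Feasible vertices: (0, 0), (0, 2), (3, 0)
Objective 9x + 7y at each vertex:
  (0, 0): 0
  (0, 2): 14
  (3, 0): 27
Maximum is 27 at (3, 0).
Verify constraints at (x, y) = (3, 0):
  2*3 + 3*0 = 6 <= 6 (active)
  2*3 + 2*0 = 6 <= 10
  2*3 + 1*0 = 6 <= 8
  x = 3 >= 0, y = 0 >= 0. All constraints satisfied.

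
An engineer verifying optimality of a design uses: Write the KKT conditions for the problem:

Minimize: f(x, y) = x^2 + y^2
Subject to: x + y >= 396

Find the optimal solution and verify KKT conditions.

KKT conditions for min x^2 + y^2 s.t. x + y >= 396:
Stationarity: 2x = mu, 2y = mu
So x = y = mu/2.
Complementary slackness: mu*(x + y - 396) = 0
Primal feasibility: x + y >= 396; dual feasibility: mu >= 0
If mu = 0 then x = y = 0, but 0 + 0 < 396 is infeasible, so the constraint is active.
Constraint active: x + y = 2*(mu/2) = 396 => mu = 396
x = y = 198, f = 78408
Verify: stationarity 2*198 = 396 = mu; primal 198 + 198 = 396 >= 396; dual mu = 396 >= 0; complementary slackness 396*(396 - 396) = 0. All KKT conditions hold.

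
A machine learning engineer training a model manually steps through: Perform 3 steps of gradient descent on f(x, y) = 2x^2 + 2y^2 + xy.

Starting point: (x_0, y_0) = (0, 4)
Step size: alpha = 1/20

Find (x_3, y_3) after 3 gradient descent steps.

f(x,y) = 2x^2 + 2y^2 + xy
grad_x = 4x + 1y, grad_y = 4y + 1x
Step 1: grad = (4, 16), (-1/5, 16/5)
Step 2: grad = (12/5, 63/5), (-8/25, 257/100)
Step 3: grad = (129/100, 249/25), (-769/2000, 259/125)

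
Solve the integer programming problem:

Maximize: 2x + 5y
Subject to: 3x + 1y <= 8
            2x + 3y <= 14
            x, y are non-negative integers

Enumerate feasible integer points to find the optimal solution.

Constraint 1: 3x + 1y <= 8
Constraint 2: 2x + 3y <= 14
Feasible x range (need y >= 0): 0 <= x <= min(8/3, 14/2) => x in {0, ..., 2}.
Enumerate feasible integer points row by row (the coefficient of y is 5 > 0, so for each x the largest feasible y gives the best value):
  x = 0: y <= min((8 - 3*0)/1, (14 - 2*0)/3) => y in {0, ..., 4}; best 2*0 + 5*4 = 20
  x = 1: y <= min((8 - 3*1)/1, (14 - 2*1)/3) => y in {0, ..., 4}; best 2*1 + 5*4 = 22
  x = 2: y <= min((8 - 3*2)/1, (14 - 2*2)/3) => y in {0, ..., 2}; best 2*2 + 5*2 = 14
The maximum 2x + 5y = 22 is achieved at x = 1, y = 4.
Check: 3*1 + 1*4 = 7 <= 8 and 2*1 + 3*4 = 14 <= 14.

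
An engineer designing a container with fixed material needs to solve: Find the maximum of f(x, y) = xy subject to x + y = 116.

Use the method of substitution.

Substitute y = 116 - x into f(x,y) = xy:
g(x) = x(116 - x) = 116x - x^2
g'(x) = 116 - 2x = 0  =>  x = 58
y = 116 - 58 = 58
Maximum value = 58 * 58 = 3364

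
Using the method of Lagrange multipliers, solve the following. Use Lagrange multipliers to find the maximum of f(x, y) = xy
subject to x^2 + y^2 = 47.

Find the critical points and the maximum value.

Lagrange conditions: y = 2*lambda*x and x = 2*lambda*y
If x = 0 then y = 0, violating the constraint, so x, y != 0.
Dividing: y/x = x/y => x^2 = y^2 => y = x or y = -x
Constraint: 2x^2 = 47 => x^2 = 47/2 => x = +/-sqrt(47/2)
Critical points: (sqrt(47/2), sqrt(47/2)), (-sqrt(47/2), -sqrt(47/2)), (sqrt(47/2), -sqrt(47/2)), (-sqrt(47/2), sqrt(47/2))
  y = x:  xy = x^2 = 47/2  at (sqrt(47/2), sqrt(47/2)) and (-sqrt(47/2), -sqrt(47/2))
  y = -x: xy = -x^2 = -47/2 at (sqrt(47/2), -sqrt(47/2)) and (-sqrt(47/2), sqrt(47/2))
Maximum xy = 47/2 at (sqrt(47/2), sqrt(47/2)) and (-sqrt(47/2), -sqrt(47/2))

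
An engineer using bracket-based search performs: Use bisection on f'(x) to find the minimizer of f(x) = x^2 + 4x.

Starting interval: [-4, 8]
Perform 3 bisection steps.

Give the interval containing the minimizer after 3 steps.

Finding critical point of f(x) = x^2 + 4x using bisection on f'(x) = 2x + 4.
f'(x) = 0 when x = -2.
Starting interval: [-4, 8]
Step 1: mid = 2, f'(mid) = 8, new interval = [-4, 2]
Step 2: mid = -1, f'(mid) = 2, new interval = [-4, -1]
Step 3: mid = -5/2, f'(mid) = -1, new interval = [-5/2, -1]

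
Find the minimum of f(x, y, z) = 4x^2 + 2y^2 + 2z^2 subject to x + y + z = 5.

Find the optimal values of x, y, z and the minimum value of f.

Using Lagrange multipliers on f = 4x^2 + 2y^2 + 2z^2 with constraint x + y + z = 5:
Conditions: 2*4*x = lambda, 2*2*y = lambda, 2*2*z = lambda
So x = lambda/8, y = lambda/4, z = lambda/4
Substituting into constraint: lambda * (5/8) = 5
lambda = 8
x = 1, y = 2, z = 2
Minimum value = 20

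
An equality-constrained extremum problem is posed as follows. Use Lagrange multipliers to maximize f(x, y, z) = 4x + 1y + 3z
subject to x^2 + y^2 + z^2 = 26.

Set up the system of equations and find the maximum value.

Lagrange conditions: 4 = 2*lambda*x, 1 = 2*lambda*y, 3 = 2*lambda*z
So x:4 = y:1 = z:3, i.e. x = 4t, y = 1t, z = 3t
Constraint: t^2*(4^2 + 1^2 + 3^2) = 26
  t^2 * 26 = 26  =>  t = sqrt(1)
Maximum = 4*4t + 1*1t + 3*3t = 26*sqrt(1) = 26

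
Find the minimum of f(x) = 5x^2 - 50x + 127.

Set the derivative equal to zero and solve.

f(x) = 5x^2 - 50x + 127
f'(x) = 10x + (-50) = 0
x = 50/10 = 5
f(5) = 2
Since f''(x) = 10 > 0, this is a minimum.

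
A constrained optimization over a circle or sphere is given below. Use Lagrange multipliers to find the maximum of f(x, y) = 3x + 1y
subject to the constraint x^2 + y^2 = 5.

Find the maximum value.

Set up Lagrange conditions: grad f = lambda * grad g
  3 = 2*lambda*x
  1 = 2*lambda*y
From these: x/y = 3/1, so x = 3t, y = 1t for some t.
Substitute into constraint: (3t)^2 + (1t)^2 = 5
  t^2 * 10 = 5
  t = sqrt(5/10)
Maximum = 3*x + 1*y = (3^2 + 1^2)*t = 10 * sqrt(5/10) = sqrt(50)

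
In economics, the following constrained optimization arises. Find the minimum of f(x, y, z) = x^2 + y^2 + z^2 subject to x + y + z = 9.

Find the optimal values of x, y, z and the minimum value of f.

Using Lagrange multipliers on f = x^2 + y^2 + z^2 with constraint x + y + z = 9:
Conditions: 2*1*x = lambda, 2*1*y = lambda, 2*1*z = lambda
So x = lambda/2, y = lambda/2, z = lambda/2
Substituting into constraint: lambda * (3/2) = 9
lambda = 6
x = 3, y = 3, z = 3
Minimum value = 27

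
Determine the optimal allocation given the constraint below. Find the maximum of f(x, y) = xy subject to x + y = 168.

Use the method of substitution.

Substitute y = 168 - x into f(x,y) = xy:
g(x) = x(168 - x) = 168x - x^2
g'(x) = 168 - 2x = 0  =>  x = 84
y = 168 - 84 = 84
Maximum value = 84 * 84 = 7056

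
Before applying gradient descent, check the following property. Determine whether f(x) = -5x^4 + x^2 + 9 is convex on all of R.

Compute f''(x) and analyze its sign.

f(x) = -5x^4 + x^2 + 9
f'(x) = -20x^3 + 2x
f''(x) = -60x^2 + 2
f''(x) = -60x^2 + 2 -> -inf as |x| -> inf
Therefore, f is not globally convex on R.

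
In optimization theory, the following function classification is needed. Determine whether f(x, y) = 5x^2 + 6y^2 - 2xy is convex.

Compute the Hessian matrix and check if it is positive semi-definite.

f(x,y) = 5x^2 + 6y^2 - 2xy
Hessian H = [[10, -2], [-2, 12]]
trace(H) = 22, det(H) = 116
Eigenvalues: (22 +/- sqrt(20)) / 2 = 13.24, 8.764
Since both eigenvalues > 0, f is convex.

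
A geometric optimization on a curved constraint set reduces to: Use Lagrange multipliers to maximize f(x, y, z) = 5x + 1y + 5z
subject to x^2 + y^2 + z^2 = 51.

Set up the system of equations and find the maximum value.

Lagrange conditions: 5 = 2*lambda*x, 1 = 2*lambda*y, 5 = 2*lambda*z
So x:5 = y:1 = z:5, i.e. x = 5t, y = 1t, z = 5t
Constraint: t^2*(5^2 + 1^2 + 5^2) = 51
  t^2 * 51 = 51  =>  t = sqrt(1)
Maximum = 5*5t + 1*1t + 5*5t = 51*sqrt(1) = 51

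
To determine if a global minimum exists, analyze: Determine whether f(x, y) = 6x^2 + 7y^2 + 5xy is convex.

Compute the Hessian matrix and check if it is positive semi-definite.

f(x,y) = 6x^2 + 7y^2 + 5xy
Hessian H = [[12, 5], [5, 14]]
trace(H) = 26, det(H) = 143
Eigenvalues: (26 +/- sqrt(104)) / 2 = 18.1, 7.901
Since both eigenvalues > 0, f is convex.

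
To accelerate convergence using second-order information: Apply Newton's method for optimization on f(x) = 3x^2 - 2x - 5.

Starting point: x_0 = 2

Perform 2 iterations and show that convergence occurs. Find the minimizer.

f(x) = 3x^2 - 2x - 5, f'(x) = 6x + (-2), f''(x) = 6
Step 1: f'(2) = 10, x_1 = 2 - 10/6 = 1/3
Step 2: f'(1/3) = 0, x_2 = 1/3 (converged)
Newton's method converges in 1 step for quadratics.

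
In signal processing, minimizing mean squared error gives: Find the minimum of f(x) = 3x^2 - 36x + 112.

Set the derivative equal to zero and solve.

f(x) = 3x^2 - 36x + 112
f'(x) = 6x + (-36) = 0
x = 36/6 = 6
f(6) = 4
Since f''(x) = 6 > 0, this is a minimum.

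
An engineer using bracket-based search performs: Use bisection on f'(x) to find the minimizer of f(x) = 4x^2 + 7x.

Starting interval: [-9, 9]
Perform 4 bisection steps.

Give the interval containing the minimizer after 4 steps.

Finding critical point of f(x) = 4x^2 + 7x using bisection on f'(x) = 8x + 7.
f'(x) = 0 when x = -7/8.
Starting interval: [-9, 9]
Step 1: mid = 0, f'(mid) = 7, new interval = [-9, 0]
Step 2: mid = -9/2, f'(mid) = -29, new interval = [-9/2, 0]
Step 3: mid = -9/4, f'(mid) = -11, new interval = [-9/4, 0]
Step 4: mid = -9/8, f'(mid) = -2, new interval = [-9/8, 0]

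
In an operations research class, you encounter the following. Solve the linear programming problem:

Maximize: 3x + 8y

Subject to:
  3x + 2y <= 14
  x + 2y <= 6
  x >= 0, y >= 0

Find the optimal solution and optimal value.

Feasible vertices: (0, 0), (0, 3), (4, 1), (14/3, 0)
Objective 3x + 8y at each:
  (0, 0): 0
  (0, 3): 24
  (4, 1): 20
  (14/3, 0): 14
Maximum is 24 at (0, 3).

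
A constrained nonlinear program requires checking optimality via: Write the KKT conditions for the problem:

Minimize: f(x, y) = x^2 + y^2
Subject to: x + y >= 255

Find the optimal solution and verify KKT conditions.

KKT conditions for min x^2 + y^2 s.t. x + y >= 255:
Stationarity: 2x = mu, 2y = mu
So x = y = mu/2.
Complementary slackness: mu*(x + y - 255) = 0
Primal feasibility: x + y >= 255; dual feasibility: mu >= 0
If mu = 0 then x = y = 0, but 0 + 0 < 255 is infeasible, so the constraint is active.
Constraint active: x + y = 2*(mu/2) = 255 => mu = 255
x = y = 255/2, f = 65025/2
Verify: stationarity 2*(255/2) = 255 = mu; primal 255/2 + 255/2 = 255 >= 255; dual mu = 255 >= 0; complementary slackness 255*(255 - 255) = 0. All KKT conditions hold.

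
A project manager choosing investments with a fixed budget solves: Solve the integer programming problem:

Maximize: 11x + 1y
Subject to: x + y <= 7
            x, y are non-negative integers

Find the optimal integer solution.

Objective: 11x + 1y, constraint: x + y <= 7
Coefficient of x is 11 >= coefficient of y is 1, so allocate the entire budget to x.
Optimal: x = 7, y = 0, value = 77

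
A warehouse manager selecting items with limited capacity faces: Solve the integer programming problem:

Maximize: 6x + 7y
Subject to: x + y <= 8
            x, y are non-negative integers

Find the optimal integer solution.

Objective: 6x + 7y, constraint: x + y <= 8
Coefficient of y is 7 > coefficient of x is 6, so allocate the entire budget to y.
Optimal: x = 0, y = 8, value = 56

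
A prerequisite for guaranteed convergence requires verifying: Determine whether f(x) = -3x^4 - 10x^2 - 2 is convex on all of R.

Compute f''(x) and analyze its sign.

f(x) = -3x^4 - 10x^2 - 2
f'(x) = -12x^3 + -20x
f''(x) = -36x^2 + -20
f''(x) = -36x^2 + -20 <= -20 < 0 for all x
Therefore, f is concave on R.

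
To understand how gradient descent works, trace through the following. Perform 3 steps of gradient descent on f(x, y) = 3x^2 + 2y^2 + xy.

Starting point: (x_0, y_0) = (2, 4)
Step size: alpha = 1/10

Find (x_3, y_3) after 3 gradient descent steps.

f(x,y) = 3x^2 + 2y^2 + xy
grad_x = 6x + 1y, grad_y = 4y + 1x
Step 1: grad = (16, 18), (2/5, 11/5)
Step 2: grad = (23/5, 46/5), (-3/50, 32/25)
Step 3: grad = (23/25, 253/50), (-19/125, 387/500)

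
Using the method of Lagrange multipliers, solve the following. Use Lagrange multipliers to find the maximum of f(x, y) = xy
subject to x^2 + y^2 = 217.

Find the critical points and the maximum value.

Lagrange conditions: y = 2*lambda*x and x = 2*lambda*y
If x = 0 then y = 0, violating the constraint, so x, y != 0.
Dividing: y/x = x/y => x^2 = y^2 => y = x or y = -x
Constraint: 2x^2 = 217 => x^2 = 217/2 => x = +/-sqrt(217/2)
Critical points: (sqrt(217/2), sqrt(217/2)), (-sqrt(217/2), -sqrt(217/2)), (sqrt(217/2), -sqrt(217/2)), (-sqrt(217/2), sqrt(217/2))
  y = x:  xy = x^2 = 217/2  at (sqrt(217/2), sqrt(217/2)) and (-sqrt(217/2), -sqrt(217/2))
  y = -x: xy = -x^2 = -217/2 at (sqrt(217/2), -sqrt(217/2)) and (-sqrt(217/2), sqrt(217/2))
Maximum xy = 217/2 at (sqrt(217/2), sqrt(217/2)) and (-sqrt(217/2), -sqrt(217/2))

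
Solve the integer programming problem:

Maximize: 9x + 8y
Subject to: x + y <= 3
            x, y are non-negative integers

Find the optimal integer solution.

Objective: 9x + 8y, constraint: x + y <= 3
Coefficient of x is 9 >= coefficient of y is 8, so allocate the entire budget to x.
Optimal: x = 3, y = 0, value = 27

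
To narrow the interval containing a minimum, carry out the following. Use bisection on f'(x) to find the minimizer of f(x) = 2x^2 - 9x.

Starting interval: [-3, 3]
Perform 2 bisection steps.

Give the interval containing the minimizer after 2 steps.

Finding critical point of f(x) = 2x^2 - 9x using bisection on f'(x) = 4x + -9.
f'(x) = 0 when x = 9/4.
Starting interval: [-3, 3]
Step 1: mid = 0, f'(mid) = -9, new interval = [0, 3]
Step 2: mid = 3/2, f'(mid) = -3, new interval = [3/2, 3]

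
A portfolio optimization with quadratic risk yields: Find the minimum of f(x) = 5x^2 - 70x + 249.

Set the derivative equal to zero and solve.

f(x) = 5x^2 - 70x + 249
f'(x) = 10x + (-70) = 0
x = 70/10 = 7
f(7) = 4
Since f''(x) = 10 > 0, this is a minimum.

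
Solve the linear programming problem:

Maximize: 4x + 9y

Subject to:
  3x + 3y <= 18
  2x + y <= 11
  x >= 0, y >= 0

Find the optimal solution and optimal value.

Feasible vertices: (0, 0), (0, 6), (5, 1), (11/2, 0)
Objective 4x + 9y at each:
  (0, 0): 0
  (0, 6): 54
  (5, 1): 29
  (11/2, 0): 22
Maximum is 54 at (0, 6).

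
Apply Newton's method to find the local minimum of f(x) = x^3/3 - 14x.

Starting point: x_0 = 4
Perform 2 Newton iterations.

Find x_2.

f(x) = x^3/3 - 14x
f'(x) = x^2 - 14, f''(x) = 2x
Newton update: x_{n+1} = x_n - (x_n^2 - 14)/(2*x_n)
Step 1: x_0 = 4, f'=2, f''=8, x_1 = 15/4
Step 2: x_1 = 15/4, f'=1/16, f''=15/2, x_2 = 449/120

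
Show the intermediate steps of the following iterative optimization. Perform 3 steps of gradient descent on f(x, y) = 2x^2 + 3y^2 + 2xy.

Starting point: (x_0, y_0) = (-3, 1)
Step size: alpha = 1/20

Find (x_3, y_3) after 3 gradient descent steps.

f(x,y) = 2x^2 + 3y^2 + 2xy
grad_x = 4x + 2y, grad_y = 6y + 2x
Step 1: grad = (-10, 0), (-5/2, 1)
Step 2: grad = (-8, 1), (-21/10, 19/20)
Step 3: grad = (-13/2, 3/2), (-71/40, 7/8)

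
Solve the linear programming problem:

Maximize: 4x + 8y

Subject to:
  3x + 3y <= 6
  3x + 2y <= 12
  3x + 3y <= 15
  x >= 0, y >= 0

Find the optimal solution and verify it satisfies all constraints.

Feasible vertices: (0, 0), (0, 2), (2, 0)
Objective 4x + 8y at each vertex:
  (0, 0): 0
  (0, 2): 16
  (2, 0): 8
Maximum is 16 at (0, 2).
Verify constraints at (x, y) = (0, 2):
  3*0 + 3*2 = 6 <= 6 (active)
  3*0 + 2*2 = 4 <= 12
  3*0 + 3*2 = 6 <= 15
  x = 0 >= 0, y = 2 >= 0. All constraints satisfied.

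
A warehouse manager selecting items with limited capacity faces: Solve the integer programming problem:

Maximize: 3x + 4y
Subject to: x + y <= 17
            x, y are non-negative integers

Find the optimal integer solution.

Objective: 3x + 4y, constraint: x + y <= 17
Coefficient of y is 4 > coefficient of x is 3, so allocate the entire budget to y.
Optimal: x = 0, y = 17, value = 68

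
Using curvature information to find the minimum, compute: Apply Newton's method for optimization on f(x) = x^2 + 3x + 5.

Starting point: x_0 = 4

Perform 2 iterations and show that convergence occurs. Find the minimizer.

f(x) = x^2 + 3x + 5, f'(x) = 2x + (3), f''(x) = 2
Step 1: f'(4) = 11, x_1 = 4 - 11/2 = -3/2
Step 2: f'(-3/2) = 0, x_2 = -3/2 (converged)
Newton's method converges in 1 step for quadratics.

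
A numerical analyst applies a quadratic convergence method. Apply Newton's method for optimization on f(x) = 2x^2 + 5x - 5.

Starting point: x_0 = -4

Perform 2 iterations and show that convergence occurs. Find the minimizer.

f(x) = 2x^2 + 5x - 5, f'(x) = 4x + (5), f''(x) = 4
Step 1: f'(-4) = -11, x_1 = -4 - -11/4 = -5/4
Step 2: f'(-5/4) = 0, x_2 = -5/4 (converged)
Newton's method converges in 1 step for quadratics.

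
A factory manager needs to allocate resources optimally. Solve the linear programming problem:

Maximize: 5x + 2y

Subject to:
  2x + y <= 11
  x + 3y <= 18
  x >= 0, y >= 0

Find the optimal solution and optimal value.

Feasible vertices: (0, 0), (0, 6), (3, 5), (11/2, 0)
Objective 5x + 2y at each:
  (0, 0): 0
  (0, 6): 12
  (3, 5): 25
  (11/2, 0): 55/2
Maximum is 55/2 at (11/2, 0).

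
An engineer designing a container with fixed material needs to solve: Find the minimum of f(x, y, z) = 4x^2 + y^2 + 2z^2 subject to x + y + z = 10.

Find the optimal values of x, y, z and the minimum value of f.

Using Lagrange multipliers on f = 4x^2 + y^2 + 2z^2 with constraint x + y + z = 10:
Conditions: 2*4*x = lambda, 2*1*y = lambda, 2*2*z = lambda
So x = lambda/8, y = lambda/2, z = lambda/4
Substituting into constraint: lambda * (7/8) = 10
lambda = 80/7
x = 10/7, y = 40/7, z = 20/7
Minimum value = 400/7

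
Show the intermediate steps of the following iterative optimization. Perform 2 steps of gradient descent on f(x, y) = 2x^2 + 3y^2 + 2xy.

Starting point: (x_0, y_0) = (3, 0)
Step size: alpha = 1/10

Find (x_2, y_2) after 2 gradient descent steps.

f(x,y) = 2x^2 + 3y^2 + 2xy
grad_x = 4x + 2y, grad_y = 6y + 2x
Step 1: grad = (12, 6), (9/5, -3/5)
Step 2: grad = (6, 0), (6/5, -3/5)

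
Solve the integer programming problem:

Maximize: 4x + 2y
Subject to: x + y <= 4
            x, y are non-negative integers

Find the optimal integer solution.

Objective: 4x + 2y, constraint: x + y <= 4
Coefficient of x is 4 >= coefficient of y is 2, so allocate the entire budget to x.
Optimal: x = 4, y = 0, value = 16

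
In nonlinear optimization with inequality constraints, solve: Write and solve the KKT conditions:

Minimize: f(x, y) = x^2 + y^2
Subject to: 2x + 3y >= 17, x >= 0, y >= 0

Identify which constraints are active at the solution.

KKT conditions for min x^2 + y^2 s.t. 2x + 3y >= 17, x >= 0, y >= 0:
Stationarity: 2x = mu*2 + mu_x, 2y = mu*3 + mu_y, with mu, mu_x, mu_y >= 0
Complementary slackness: mu*(2x + 3y - 17) = 0, mu_x*x = 0, mu_y*y = 0
(0, 0) is infeasible (2*0 + 3*0 < 17), so if mu = 0 stationarity would force x = mu_x/2 >= 0, y = mu_y/2 >= 0 with mu_x*x = mu_y*y = 0, i.e. x = y = 0: contradiction. Hence mu > 0 and 2x + 3y = 17 is active.
Try x > 0, y > 0 (so mu_x = mu_y = 0): x = 2*mu/2, y = 3*mu/2
Substitute: 2*(2*mu/2) + 3*(3*mu/2) = 17
  mu*13/2 = 17 => mu = 34/13
x* = 34/13 > 0, y* = 51/13 > 0, consistent with mu_x = mu_y = 0.
f is convex and the constraints are linear, so this KKT point is the global minimum.
f* = 289/13
Active constraints: 2x + 3y >= 17 (holds with equality, mu = 34/13 > 0); x >= 0 and y >= 0 are inactive (mu_x = mu_y = 0).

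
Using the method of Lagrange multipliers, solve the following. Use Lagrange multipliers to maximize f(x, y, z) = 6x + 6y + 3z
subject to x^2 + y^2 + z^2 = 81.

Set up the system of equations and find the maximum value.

Lagrange conditions: 6 = 2*lambda*x, 6 = 2*lambda*y, 3 = 2*lambda*z
So x:6 = y:6 = z:3, i.e. x = 6t, y = 6t, z = 3t
Constraint: t^2*(6^2 + 6^2 + 3^2) = 81
  t^2 * 81 = 81  =>  t = sqrt(1)
Maximum = 6*6t + 6*6t + 3*3t = 81*sqrt(1) = 81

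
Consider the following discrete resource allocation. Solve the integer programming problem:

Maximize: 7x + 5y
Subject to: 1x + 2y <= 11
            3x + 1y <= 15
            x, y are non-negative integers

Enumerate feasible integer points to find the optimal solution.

Constraint 1: 1x + 2y <= 11
Constraint 2: 3x + 1y <= 15
Feasible x range (need y >= 0): 0 <= x <= min(11/1, 15/3) => x in {0, ..., 5}.
Enumerate feasible integer points row by row (the coefficient of y is 5 > 0, so for each x the largest feasible y gives the best value):
  x = 0: y <= min((11 - 1*0)/2, (15 - 3*0)/1) => y in {0, ..., 5}; best 7*0 + 5*5 = 25
  x = 1: y <= min((11 - 1*1)/2, (15 - 3*1)/1) => y in {0, ..., 5}; best 7*1 + 5*5 = 32
  x = 2: y <= min((11 - 1*2)/2, (15 - 3*2)/1) => y in {0, ..., 4}; best 7*2 + 5*4 = 34
  x = 3: y <= min((11 - 1*3)/2, (15 - 3*3)/1) => y in {0, ..., 4}; best 7*3 + 5*4 = 41
  x = 4: y <= min((11 - 1*4)/2, (15 - 3*4)/1) => y in {0, ..., 3}; best 7*4 + 5*3 = 43
  x = 5: y <= min((11 - 1*5)/2, (15 - 3*5)/1) => y in {0}; best 7*5 + 5*0 = 35
The maximum 7x + 5y = 43 is achieved at x = 4, y = 3.
Check: 1*4 + 2*3 = 10 <= 11 and 3*4 + 1*3 = 15 <= 15.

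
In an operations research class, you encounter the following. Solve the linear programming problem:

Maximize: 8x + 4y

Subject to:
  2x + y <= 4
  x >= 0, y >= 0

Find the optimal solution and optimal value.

The feasible region has vertices at [(0, 0), (2, 0), (0, 4)].
Checking objective 8x + 4y at each vertex:
  (0, 0): 8*0 + 4*0 = 0
  (2, 0): 8*2 + 4*0 = 16
  (0, 4): 8*0 + 4*4 = 16
Maximum is 16 at (2, 0).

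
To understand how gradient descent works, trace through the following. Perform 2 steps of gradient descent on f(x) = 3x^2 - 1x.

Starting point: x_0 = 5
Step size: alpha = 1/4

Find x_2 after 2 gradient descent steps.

f(x) = 3x^2 - 1x, f'(x) = 6x + (-1)
Step 1: f'(5) = 29, x_1 = 5 - 1/4 * 29 = -9/4
Step 2: f'(-9/4) = -29/2, x_2 = -9/4 - 1/4 * -29/2 = 11/8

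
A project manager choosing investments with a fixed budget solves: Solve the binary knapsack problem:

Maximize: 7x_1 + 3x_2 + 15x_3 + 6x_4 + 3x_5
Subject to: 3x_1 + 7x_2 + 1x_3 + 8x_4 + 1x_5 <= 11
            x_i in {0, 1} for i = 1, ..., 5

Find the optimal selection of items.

Items: item 1 (v=7, w=3), item 2 (v=3, w=7), item 3 (v=15, w=1), item 4 (v=6, w=8), item 5 (v=3, w=1)
Capacity: 11
Checking all 32 subsets (w = total weight, v = total value):
  {}: w = 0, v = 0
  {1}: w = 3, v = 7
  {2}: w = 7, v = 3
  {3}: w = 1, v = 15
  {4}: w = 8, v = 6
  {5}: w = 1, v = 3
  {1, 2}: w = 10, v = 10
  {1, 3}: w = 4, v = 22
  {1, 4}: w = 11, v = 13
  {1, 5}: w = 4, v = 10
  {2, 3}: w = 8, v = 18
  {2, 4}: w = 15 > 11, infeasible
  {2, 5}: w = 8, v = 6
  {3, 4}: w = 9, v = 21
  {3, 5}: w = 2, v = 18
  {4, 5}: w = 9, v = 9
  {1, 2, 3}: w = 11, v = 25
  {1, 2, 4}: w = 18 > 11, infeasible
  {1, 2, 5}: w = 11, v = 13
  {1, 3, 4}: w = 12 > 11, infeasible
  {1, 3, 5}: w = 5, v = 25
  {1, 4, 5}: w = 12 > 11, infeasible
  {2, 3, 4}: w = 16 > 11, infeasible
  {2, 3, 5}: w = 9, v = 21
  {2, 4, 5}: w = 16 > 11, infeasible
  {3, 4, 5}: w = 10, v = 24
  {1, 2, 3, 4}: w = 19 > 11, infeasible
  {1, 2, 3, 5}: w = 12 > 11, infeasible
  {1, 2, 4, 5}: w = 19 > 11, infeasible
  {1, 3, 4, 5}: w = 13 > 11, infeasible
  {2, 3, 4, 5}: w = 17 > 11, infeasible
  {1, 2, 3, 4, 5}: w = 20 > 11, infeasible
Best feasible subset: items [1, 2, 3]
(The same value 25 is also attained by {1, 3, 5}.)
Total weight: 11 <= 11, total value: 25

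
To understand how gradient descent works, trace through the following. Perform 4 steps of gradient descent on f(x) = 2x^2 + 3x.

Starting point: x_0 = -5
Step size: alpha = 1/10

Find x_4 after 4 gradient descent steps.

f(x) = 2x^2 + 3x, f'(x) = 4x + (3)
Step 1: f'(-5) = -17, x_1 = -5 - 1/10 * -17 = -33/10
Step 2: f'(-33/10) = -51/5, x_2 = -33/10 - 1/10 * -51/5 = -57/25
Step 3: f'(-57/25) = -153/25, x_3 = -57/25 - 1/10 * -153/25 = -417/250
Step 4: f'(-417/250) = -459/125, x_4 = -417/250 - 1/10 * -459/125 = -813/625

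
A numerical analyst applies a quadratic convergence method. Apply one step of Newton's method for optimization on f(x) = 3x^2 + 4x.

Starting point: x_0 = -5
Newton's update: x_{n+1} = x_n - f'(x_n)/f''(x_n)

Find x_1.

f(x) = 3x^2 + 4x
f'(x) = 6x + (4), f''(x) = 6
Newton step: x_1 = x_0 - f'(x_0)/f''(x_0)
f'(-5) = -26
x_1 = -5 - -26/6 = -2/3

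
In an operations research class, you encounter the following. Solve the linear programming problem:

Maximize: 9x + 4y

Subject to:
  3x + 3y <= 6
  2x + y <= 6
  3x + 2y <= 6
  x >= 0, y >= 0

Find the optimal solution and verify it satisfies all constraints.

Feasible vertices: (0, 0), (0, 2), (2, 0)
Objective 9x + 4y at each vertex:
  (0, 0): 0
  (0, 2): 8
  (2, 0): 18
Maximum is 18 at (2, 0).
Verify constraints at (x, y) = (2, 0):
  3*2 + 3*0 = 6 <= 6 (active)
  2*2 + 1*0 = 4 <= 6
  3*2 + 2*0 = 6 <= 6 (active)
  x = 2 >= 0, y = 0 >= 0. All constraints satisfied.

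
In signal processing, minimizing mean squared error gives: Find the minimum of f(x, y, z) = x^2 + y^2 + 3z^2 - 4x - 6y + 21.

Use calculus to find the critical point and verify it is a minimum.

f(x,y,z) = x^2 + y^2 + 3z^2 - 4x - 6y + 21
df/dx = 2x + (-4) = 0 => x = 2
df/dy = 2y + (-6) = 0 => y = 3
df/dz = 6z + (0) = 0 => z = 0
f(2,3,0) = 1*(2)^2 + 1*(3)^2 + 3*(0)^2 + -4*(2) + -6*(3) + 21 = 8
Hessian is diagonal with entries 2, 2, 6 > 0, confirmed minimum.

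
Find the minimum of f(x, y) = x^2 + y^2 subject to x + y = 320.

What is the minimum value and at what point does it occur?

Substitute y = 320 - x into f(x,y) = x^2 + y^2:
g(x) = x^2 + (320 - x)^2 = 2x^2 - 640x + 102400
g'(x) = 4x - 640 = 0  =>  x = 160
y = 320 - 160 = 160
Minimum value = 160^2 + 160^2 = 51200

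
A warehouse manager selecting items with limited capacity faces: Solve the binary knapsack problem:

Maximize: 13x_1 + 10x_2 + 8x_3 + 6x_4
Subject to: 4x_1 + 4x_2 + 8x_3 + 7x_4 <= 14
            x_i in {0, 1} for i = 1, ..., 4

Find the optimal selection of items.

Items: item 1 (v=13, w=4), item 2 (v=10, w=4), item 3 (v=8, w=8), item 4 (v=6, w=7)
Capacity: 14
Checking all 16 subsets (w = total weight, v = total value):
  {}: w = 0, v = 0
  {1}: w = 4, v = 13
  {2}: w = 4, v = 10
  {3}: w = 8, v = 8
  {4}: w = 7, v = 6
  {1, 2}: w = 8, v = 23
  {1, 3}: w = 12, v = 21
  {1, 4}: w = 11, v = 19
  {2, 3}: w = 12, v = 18
  {2, 4}: w = 11, v = 16
  {3, 4}: w = 15 > 14, infeasible
  {1, 2, 3}: w = 16 > 14, infeasible
  {1, 2, 4}: w = 15 > 14, infeasible
  {1, 3, 4}: w = 19 > 14, infeasible
  {2, 3, 4}: w = 19 > 14, infeasible
  {1, 2, 3, 4}: w = 23 > 14, infeasible
Best feasible subset: items [1, 2]
Total weight: 8 <= 14, total value: 23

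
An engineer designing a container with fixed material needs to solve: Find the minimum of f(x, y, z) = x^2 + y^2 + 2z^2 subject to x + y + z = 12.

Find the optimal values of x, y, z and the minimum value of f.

Using Lagrange multipliers on f = x^2 + y^2 + 2z^2 with constraint x + y + z = 12:
Conditions: 2*1*x = lambda, 2*1*y = lambda, 2*2*z = lambda
So x = lambda/2, y = lambda/2, z = lambda/4
Substituting into constraint: lambda * (5/4) = 12
lambda = 48/5
x = 24/5, y = 24/5, z = 12/5
Minimum value = 288/5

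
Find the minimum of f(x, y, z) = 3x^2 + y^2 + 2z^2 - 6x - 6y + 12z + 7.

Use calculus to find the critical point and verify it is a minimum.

f(x,y,z) = 3x^2 + y^2 + 2z^2 - 6x - 6y + 12z + 7
df/dx = 6x + (-6) = 0 => x = 1
df/dy = 2y + (-6) = 0 => y = 3
df/dz = 4z + (12) = 0 => z = -3
f(1,3,-3) = 3*(1)^2 + 1*(3)^2 + 2*(-3)^2 + -6*(1) + -6*(3) + 12*(-3) + 7 = -23
Hessian is diagonal with entries 6, 2, 4 > 0, confirmed minimum.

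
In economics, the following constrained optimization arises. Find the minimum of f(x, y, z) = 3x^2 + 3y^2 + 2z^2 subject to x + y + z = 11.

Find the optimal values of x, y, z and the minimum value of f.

Using Lagrange multipliers on f = 3x^2 + 3y^2 + 2z^2 with constraint x + y + z = 11:
Conditions: 2*3*x = lambda, 2*3*y = lambda, 2*2*z = lambda
So x = lambda/6, y = lambda/6, z = lambda/4
Substituting into constraint: lambda * (7/12) = 11
lambda = 132/7
x = 22/7, y = 22/7, z = 33/7
Minimum value = 726/7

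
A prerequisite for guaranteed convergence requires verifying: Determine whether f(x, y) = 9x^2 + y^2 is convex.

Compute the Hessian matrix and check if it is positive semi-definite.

f(x,y) = 9x^2 + y^2
Hessian H = [[18, 0], [0, 2]]
trace(H) = 20, det(H) = 36
Eigenvalues: (20 +/- sqrt(256)) / 2 = 18, 2
Since both eigenvalues > 0, f is convex.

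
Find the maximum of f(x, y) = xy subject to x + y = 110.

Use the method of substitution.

Substitute y = 110 - x into f(x,y) = xy:
g(x) = x(110 - x) = 110x - x^2
g'(x) = 110 - 2x = 0  =>  x = 55
y = 110 - 55 = 55
Maximum value = 55 * 55 = 3025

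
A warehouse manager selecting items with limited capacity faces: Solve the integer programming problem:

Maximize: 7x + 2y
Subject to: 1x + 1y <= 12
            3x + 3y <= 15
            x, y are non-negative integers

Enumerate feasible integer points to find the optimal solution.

Constraint 1: 1x + 1y <= 12
Constraint 2: 3x + 3y <= 15
Feasible x range (need y >= 0): 0 <= x <= min(12/1, 15/3) => x in {0, ..., 5}.
Enumerate feasible integer points row by row (the coefficient of y is 2 > 0, so for each x the largest feasible y gives the best value):
  x = 0: y <= min((12 - 1*0)/1, (15 - 3*0)/3) => y in {0, ..., 5}; best 7*0 + 2*5 = 10
  x = 1: y <= min((12 - 1*1)/1, (15 - 3*1)/3) => y in {0, ..., 4}; best 7*1 + 2*4 = 15
  x = 2: y <= min((12 - 1*2)/1, (15 - 3*2)/3) => y in {0, ..., 3}; best 7*2 + 2*3 = 20
  x = 3: y <= min((12 - 1*3)/1, (15 - 3*3)/3) => y in {0, ..., 2}; best 7*3 + 2*2 = 25
  x = 4: y <= min((12 - 1*4)/1, (15 - 3*4)/3) => y in {0, ..., 1}; best 7*4 + 2*1 = 30
  x = 5: y <= min((12 - 1*5)/1, (15 - 3*5)/3) => y in {0}; best 7*5 + 2*0 = 35
The maximum 7x + 2y = 35 is achieved at x = 5, y = 0.
Check: 1*5 + 1*0 = 5 <= 12 and 3*5 + 3*0 = 15 <= 15.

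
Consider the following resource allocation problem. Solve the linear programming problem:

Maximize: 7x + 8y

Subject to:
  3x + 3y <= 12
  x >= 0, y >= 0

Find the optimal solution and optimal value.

The feasible region has vertices at [(0, 0), (4, 0), (0, 4)].
Checking objective 7x + 8y at each vertex:
  (0, 0): 7*0 + 8*0 = 0
  (4, 0): 7*4 + 8*0 = 28
  (0, 4): 7*0 + 8*4 = 32
Maximum is 32 at (0, 4).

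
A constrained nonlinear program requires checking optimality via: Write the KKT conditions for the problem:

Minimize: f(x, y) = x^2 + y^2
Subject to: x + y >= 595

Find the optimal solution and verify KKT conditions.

KKT conditions for min x^2 + y^2 s.t. x + y >= 595:
Stationarity: 2x = mu, 2y = mu
So x = y = mu/2.
Complementary slackness: mu*(x + y - 595) = 0
Primal feasibility: x + y >= 595; dual feasibility: mu >= 0
If mu = 0 then x = y = 0, but 0 + 0 < 595 is infeasible, so the constraint is active.
Constraint active: x + y = 2*(mu/2) = 595 => mu = 595
x = y = 595/2, f = 354025/2
Verify: stationarity 2*(595/2) = 595 = mu; primal 595/2 + 595/2 = 595 >= 595; dual mu = 595 >= 0; complementary slackness 595*(595 - 595) = 0. All KKT conditions hold.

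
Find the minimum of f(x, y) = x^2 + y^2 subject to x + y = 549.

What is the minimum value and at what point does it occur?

Substitute y = 549 - x into f(x,y) = x^2 + y^2:
g(x) = x^2 + (549 - x)^2 = 2x^2 - 1098x + 301401
g'(x) = 4x - 1098 = 0  =>  x = 549/2
y = 549 - 549/2 = 549/2
Minimum value = (549/2)^2 + (549/2)^2 = 301401/2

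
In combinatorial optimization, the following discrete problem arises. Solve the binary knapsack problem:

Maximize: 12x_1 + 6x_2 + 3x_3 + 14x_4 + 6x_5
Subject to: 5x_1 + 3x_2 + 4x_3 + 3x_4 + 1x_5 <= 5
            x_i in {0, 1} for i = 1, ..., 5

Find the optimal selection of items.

Items: item 1 (v=12, w=5), item 2 (v=6, w=3), item 3 (v=3, w=4), item 4 (v=14, w=3), item 5 (v=6, w=1)
Capacity: 5
Checking all 32 subsets (w = total weight, v = total value):
  {}: w = 0, v = 0
  {1}: w = 5, v = 12
  {2}: w = 3, v = 6
  {3}: w = 4, v = 3
  {4}: w = 3, v = 14
  {5}: w = 1, v = 6
  {1, 2}: w = 8 > 5, infeasible
  {1, 3}: w = 9 > 5, infeasible
  {1, 4}: w = 8 > 5, infeasible
  {1, 5}: w = 6 > 5, infeasible
  {2, 3}: w = 7 > 5, infeasible
  {2, 4}: w = 6 > 5, infeasible
  {2, 5}: w = 4, v = 12
  {3, 4}: w = 7 > 5, infeasible
  {3, 5}: w = 5, v = 9
  {4, 5}: w = 4, v = 20
  {1, 2, 3}: w = 12 > 5, infeasible
  {1, 2, 4}: w = 11 > 5, infeasible
  {1, 2, 5}: w = 9 > 5, infeasible
  {1, 3, 4}: w = 12 > 5, infeasible
  {1, 3, 5}: w = 10 > 5, infeasible
  {1, 4, 5}: w = 9 > 5, infeasible
  {2, 3, 4}: w = 10 > 5, infeasible
  {2, 3, 5}: w = 8 > 5, infeasible
  {2, 4, 5}: w = 7 > 5, infeasible
  {3, 4, 5}: w = 8 > 5, infeasible
  {1, 2, 3, 4}: w = 15 > 5, infeasible
  {1, 2, 3, 5}: w = 13 > 5, infeasible
  {1, 2, 4, 5}: w = 12 > 5, infeasible
  {1, 3, 4, 5}: w = 13 > 5, infeasible
  {2, 3, 4, 5}: w = 11 > 5, infeasible
  {1, 2, 3, 4, 5}: w = 16 > 5, infeasible
Best feasible subset: items [4, 5]
Total weight: 4 <= 5, total value: 20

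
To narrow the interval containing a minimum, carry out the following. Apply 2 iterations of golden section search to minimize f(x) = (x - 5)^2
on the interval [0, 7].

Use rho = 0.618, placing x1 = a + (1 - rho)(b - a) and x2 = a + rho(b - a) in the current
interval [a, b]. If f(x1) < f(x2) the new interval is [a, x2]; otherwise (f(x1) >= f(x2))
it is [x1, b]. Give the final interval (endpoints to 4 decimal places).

Golden section search for min of f(x) = (x - 5)^2 on [0, 7].
Each step: x1 = a + (1 - rho)(b - a), x2 = a + rho(b - a); if f(x1) < f(x2) keep [a, x2], otherwise keep [x1, b].
Step 1: [0.0000, 7.0000], x1=2.6740 (f=5.4103), x2=4.3260 (f=0.4543); f(x1) > f(x2) => keep [2.6740, 7.0000]
Step 2: [2.6740, 7.0000], x1=4.3265 (f=0.4536), x2=5.3475 (f=0.1207); f(x1) > f(x2) => keep [4.3265, 7.0000]
Final interval: [4.3265, 7.0000]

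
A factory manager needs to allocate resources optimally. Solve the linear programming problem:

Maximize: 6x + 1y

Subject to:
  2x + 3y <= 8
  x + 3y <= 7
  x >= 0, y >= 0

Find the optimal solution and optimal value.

Feasible vertices: (0, 0), (0, 7/3), (1, 2), (4, 0)
Objective 6x + 1y at each:
  (0, 0): 0
  (0, 7/3): 7/3
  (1, 2): 8
  (4, 0): 24
Maximum is 24 at (4, 0).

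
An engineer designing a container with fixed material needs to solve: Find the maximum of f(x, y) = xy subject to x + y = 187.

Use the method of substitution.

Substitute y = 187 - x into f(x,y) = xy:
g(x) = x(187 - x) = 187x - x^2
g'(x) = 187 - 2x = 0  =>  x = 187/2
y = 187 - 187/2 = 187/2
Maximum value = (187/2) * (187/2) = 34969/4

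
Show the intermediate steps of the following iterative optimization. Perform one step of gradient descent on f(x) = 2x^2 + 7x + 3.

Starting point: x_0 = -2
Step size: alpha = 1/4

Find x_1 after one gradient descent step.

f(x) = 2x^2 + 7x + 3
f'(x) = 4x + 7
f'(-2) = 4*-2 + (7) = -1
x_1 = x_0 - alpha * f'(x_0) = -2 - 1/4 * -1 = -7/4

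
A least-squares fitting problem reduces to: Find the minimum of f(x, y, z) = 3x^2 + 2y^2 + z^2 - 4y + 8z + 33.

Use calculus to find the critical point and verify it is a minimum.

f(x,y,z) = 3x^2 + 2y^2 + z^2 - 4y + 8z + 33
df/dx = 6x + (0) = 0 => x = 0
df/dy = 4y + (-4) = 0 => y = 1
df/dz = 2z + (8) = 0 => z = -4
f(0,1,-4) = 3*(0)^2 + 2*(1)^2 + 1*(-4)^2 + -4*(1) + 8*(-4) + 33 = 15
Hessian is diagonal with entries 6, 4, 2 > 0, confirmed minimum.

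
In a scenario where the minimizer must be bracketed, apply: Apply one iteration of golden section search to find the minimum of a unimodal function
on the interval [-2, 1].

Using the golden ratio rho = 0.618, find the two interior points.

Golden section search on [-2, 1].
Golden ratio rho = 0.618 (approx).
Interior points:
  x_1 = -2 + (1-0.618)*3 = -0.8540
  x_2 = -2 + 0.618*3 = -0.1460
Compare f(x_1) and f(x_2) to determine which subinterval to keep.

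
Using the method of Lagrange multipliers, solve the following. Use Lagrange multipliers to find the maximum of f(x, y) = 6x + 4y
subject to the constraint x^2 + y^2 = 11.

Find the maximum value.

Set up Lagrange conditions: grad f = lambda * grad g
  6 = 2*lambda*x
  4 = 2*lambda*y
From these: x/y = 6/4, so x = 6t, y = 4t for some t.
Substitute into constraint: (6t)^2 + (4t)^2 = 11
  t^2 * 52 = 11
  t = sqrt(11/52)
Maximum = 6*x + 4*y = (6^2 + 4^2)*t = 52 * sqrt(11/52) = sqrt(572)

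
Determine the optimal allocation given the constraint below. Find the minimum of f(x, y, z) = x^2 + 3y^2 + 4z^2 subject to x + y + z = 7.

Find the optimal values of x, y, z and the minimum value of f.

Using Lagrange multipliers on f = x^2 + 3y^2 + 4z^2 with constraint x + y + z = 7:
Conditions: 2*1*x = lambda, 2*3*y = lambda, 2*4*z = lambda
So x = lambda/2, y = lambda/6, z = lambda/8
Substituting into constraint: lambda * (19/24) = 7
lambda = 168/19
x = 84/19, y = 28/19, z = 21/19
Minimum value = 588/19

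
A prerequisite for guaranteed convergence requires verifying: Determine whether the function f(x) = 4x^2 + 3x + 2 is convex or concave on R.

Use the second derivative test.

f(x) = 4x^2 + 3x + 2
f'(x) = 8x + 3
f''(x) = 8
Since f''(x) = 8 > 0 for all x, f is convex on R.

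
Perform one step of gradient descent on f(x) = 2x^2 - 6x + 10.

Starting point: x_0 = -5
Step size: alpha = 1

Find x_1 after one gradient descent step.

f(x) = 2x^2 - 6x + 10
f'(x) = 4x - 6
f'(-5) = 4*-5 + (-6) = -26
x_1 = x_0 - alpha * f'(x_0) = -5 - 1 * -26 = 21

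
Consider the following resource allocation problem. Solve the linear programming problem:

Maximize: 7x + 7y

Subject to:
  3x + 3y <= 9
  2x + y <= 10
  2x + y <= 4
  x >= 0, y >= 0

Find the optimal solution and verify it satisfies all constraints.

Feasible vertices: (0, 0), (0, 3), (1, 2), (2, 0)
Objective 7x + 7y at each vertex:
  (0, 0): 0
  (0, 3): 21
  (1, 2): 21
  (2, 0): 14
Maximum is 21 at (0, 3).
Verify constraints at (x, y) = (0, 3):
  3*0 + 3*3 = 9 <= 9 (active)
  2*0 + 1*3 = 3 <= 10
  2*0 + 1*3 = 3 <= 4
  x = 0 >= 0, y = 3 >= 0. All constraints satisfied.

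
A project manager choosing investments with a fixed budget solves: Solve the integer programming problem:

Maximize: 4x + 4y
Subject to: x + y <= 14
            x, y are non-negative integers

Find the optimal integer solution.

Objective: 4x + 4y, constraint: x + y <= 14
Coefficient of x is 4 >= coefficient of y is 4, so allocate the entire budget to x.
Optimal: x = 14, y = 0, value = 56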